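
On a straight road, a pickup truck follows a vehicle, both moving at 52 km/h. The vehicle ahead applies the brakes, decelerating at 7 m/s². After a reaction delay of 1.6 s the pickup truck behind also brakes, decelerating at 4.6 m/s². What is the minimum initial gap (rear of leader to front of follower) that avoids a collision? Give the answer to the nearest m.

52 km/h ÷ 3.6 = 14.4444 m/s.
Leader travels v²/(2a_L) = 208.641 / 14.000 = 14.903 m before stopping.
Follower covers v·t_r = 14.4444 × 1.6 = 23.111 m while reacting, then v²/(2a_F) = 208.641 / 9.200 = 22.678 m while braking, for a total of 23.111 + 22.678 = 45.789 m.
Since a_F ≤ a_L and the follower starts braking later, the follower is never slower than the leader, so the closest approach is when both have stopped.
Minimum gap = 45.789 − 14.903 = 30.886 m.

Minimum gap ≈ 31 m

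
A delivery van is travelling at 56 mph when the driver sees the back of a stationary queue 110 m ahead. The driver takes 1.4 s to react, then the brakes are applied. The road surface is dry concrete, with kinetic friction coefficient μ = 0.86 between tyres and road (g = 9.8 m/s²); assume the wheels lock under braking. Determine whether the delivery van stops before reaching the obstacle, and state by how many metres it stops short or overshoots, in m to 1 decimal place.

56 mph × 0.44704 = 25.0342 m/s.
a = μg = 0.86 × 9.8 = 8.428 m/s².
Reaction distance = 25.0342 × 1.4 = 35.048 m.
Braking distance = v²/(2a) = 626.711 / 16.856 = 37.180 m.
Total stopping distance = 35.048 + 37.180 = 72.228 m, vs 110 m available — it stops with 110 − 72.228 = 37.772 m to spare.

Yes — it stops 37.8 m short of the obstacle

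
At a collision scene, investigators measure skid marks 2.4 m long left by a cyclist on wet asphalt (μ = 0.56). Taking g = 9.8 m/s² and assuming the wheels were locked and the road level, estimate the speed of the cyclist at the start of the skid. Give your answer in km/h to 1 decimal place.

Deceleration a = μg = 0.56 × 9.8 = 5.488 m/s².
v = √(2a·d) = √(2 × 5.488 × 2.4) = √26.342 = 5.1324 m/s.
= 5.1324 × 3.6 = 18.477 km/h.

Initial speed ≈ 18.5 km/h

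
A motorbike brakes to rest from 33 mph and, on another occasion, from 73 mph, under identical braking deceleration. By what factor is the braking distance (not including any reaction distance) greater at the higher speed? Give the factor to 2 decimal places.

Braking distance d = v²/(2a), so with a fixed, d ∝ v².
Factor = (73/33)² = 2.2121² = 4.8934.

Factor ≈ 4.89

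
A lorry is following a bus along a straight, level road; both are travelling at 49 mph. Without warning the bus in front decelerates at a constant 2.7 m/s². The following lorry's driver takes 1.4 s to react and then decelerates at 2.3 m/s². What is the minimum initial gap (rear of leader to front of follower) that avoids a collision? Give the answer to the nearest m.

Minimum gap ≈ 46 m

49 mph × 0.44704 = 21.9050 m/s.
Leader travels v²/(2a_L) = 479.829 / 5.400 = 88.857 m before stopping.
Follower covers v·t_r = 21.9050 × 1.4 = 30.667 m while reacting, then v²/(2a_F) = 479.829 / 4.600 = 104.311 m while braking, for a total of 30.667 + 104.311 = 134.978 m.
Since a_F ≤ a_L and the follower starts braking later, the follower is never slower than the leader, so the closest approach is when both have stopped.
Minimum gap = 134.978 − 88.857 = 46.121 m.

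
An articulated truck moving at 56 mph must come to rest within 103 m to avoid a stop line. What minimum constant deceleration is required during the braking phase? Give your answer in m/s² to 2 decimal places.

Required deceleration ≈ 3.04 m/s²

56 mph × 0.44704 = 25.0342 m/s.
v² = 2a·d ⇒ a = v²/(2d) = 25.0342² / (2 × 103.000) = 626.711 / 206.000 = 3.0423 m/s².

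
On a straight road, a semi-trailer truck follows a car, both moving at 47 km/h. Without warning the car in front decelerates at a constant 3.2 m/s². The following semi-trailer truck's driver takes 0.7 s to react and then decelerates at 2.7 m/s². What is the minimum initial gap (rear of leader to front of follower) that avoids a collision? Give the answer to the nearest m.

47 km/h ÷ 3.6 = 13.0556 m/s.
Leader travels v²/(2a_L) = 170.449 / 6.400 = 26.633 m before stopping.
Follower covers v·t_r = 13.0556 × 0.7 = 9.139 m while reacting, then v²/(2a_F) = 170.449 / 5.400 = 31.565 m while braking, for a total of 9.139 + 31.565 = 40.704 m.
Since a_F ≤ a_L and the follower starts braking later, the follower is never slower than the leader, so the closest approach is when both have stopped.
Minimum gap = 40.704 − 26.633 = 14.071 m.

Minimum gap ≈ 14 m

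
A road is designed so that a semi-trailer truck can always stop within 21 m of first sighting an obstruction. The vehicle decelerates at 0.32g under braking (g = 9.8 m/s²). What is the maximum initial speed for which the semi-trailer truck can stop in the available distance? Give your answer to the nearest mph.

Maximum speed ≈ 26 mph

a = 0.32 × 9.8 = 3.136 m/s².
v²/(2a) = d ⇒ v = √(2 × 3.136 × 21) = √131.71 = 11.4765 m/s.
11.4765 m/s ÷ 0.44704 = 25.672 mph.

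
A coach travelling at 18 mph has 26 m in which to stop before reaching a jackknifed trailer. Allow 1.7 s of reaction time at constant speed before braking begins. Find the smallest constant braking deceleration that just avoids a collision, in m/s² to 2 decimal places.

Required deceleration ≈ 2.63 m/s²

18 mph × 0.44704 = 8.0467 m/s.
Distance covered during reaction = 8.0467 × 1.7 = 13.679 m.
Distance available for braking: 26 − 13.679 = 12.321 m.
v² = 2a·d ⇒ a = v²/(2d) = 8.0467² / (2 × 12.321) = 64.749 / 24.642 = 2.6276 m/s².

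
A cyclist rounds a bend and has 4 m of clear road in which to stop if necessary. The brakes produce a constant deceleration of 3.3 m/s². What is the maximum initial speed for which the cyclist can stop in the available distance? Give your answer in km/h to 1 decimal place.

v²/(2a) = d ⇒ v = √(2 × 3.300 × 4) = √26.40 = 5.1381 m/s.
5.1381 m/s × 3.6 = 18.497 km/h.

Maximum speed ≈ 18.5 km/h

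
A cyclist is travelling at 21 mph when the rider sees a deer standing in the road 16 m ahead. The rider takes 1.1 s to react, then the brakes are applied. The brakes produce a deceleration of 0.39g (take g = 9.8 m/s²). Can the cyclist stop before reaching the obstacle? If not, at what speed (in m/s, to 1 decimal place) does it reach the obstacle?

No — it strikes the obstacle at 6.7 m/s

21 mph × 0.44704 = 9.3878 m/s.
a = 0.39 × 9.8 = 3.822 m/s².
Reaction distance = 9.3878 × 1.1 = 10.327 m.
Braking distance needed to stop: v²/(2a) = 88.131 / 7.644 = 11.529 m, so total needed = 10.327 + 11.529 = 21.856 m > 16 m — it cannot stop.
Distance remaining when braking begins: 16 − 10.327 = 5.673 m.
v² = v₀² − 2a·d = 88.131 − 2 × 3.822 × 5.673 = 44.767 m²/s².
v = √44.767 = 6.691 m/s.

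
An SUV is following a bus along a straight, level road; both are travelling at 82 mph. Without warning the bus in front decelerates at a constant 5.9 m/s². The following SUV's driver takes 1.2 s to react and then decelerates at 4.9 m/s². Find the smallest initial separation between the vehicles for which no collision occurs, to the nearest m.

Minimum gap ≈ 67 m

82 mph × 0.44704 = 36.6573 m/s.
Leader travels v²/(2a_L) = 1343.758 / 11.800 = 113.878 m before stopping.
Follower covers v·t_r = 36.6573 × 1.2 = 43.989 m while reacting, then v²/(2a_F) = 1343.758 / 9.800 = 137.118 m while braking, for a total of 43.989 + 137.118 = 181.107 m.
Since a_F ≤ a_L and the follower starts braking later, the follower is never slower than the leader, so the closest approach is when both have stopped.
Minimum gap = 181.107 − 113.878 = 67.229 m.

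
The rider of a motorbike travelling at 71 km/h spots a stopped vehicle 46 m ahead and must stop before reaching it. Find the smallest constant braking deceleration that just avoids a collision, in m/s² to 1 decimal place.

Required deceleration ≈ 4.2 m/s²

71 km/h ÷ 3.6 = 19.7222 m/s.
v² = 2a·d ⇒ a = v²/(2d) = 19.7222² / (2 × 46.000) = 388.965 / 92.000 = 4.2279 m/s².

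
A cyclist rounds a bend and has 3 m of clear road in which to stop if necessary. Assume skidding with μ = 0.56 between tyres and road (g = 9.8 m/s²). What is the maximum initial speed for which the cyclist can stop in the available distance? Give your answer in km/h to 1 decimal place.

Maximum speed ≈ 20.7 km/h

a = μg = 0.56 × 9.8 = 5.488 m/s².
v²/(2a) = d ⇒ v = √(2 × 5.488 × 3) = √32.93 = 5.7385 m/s.
5.7385 m/s × 3.6 = 20.659 km/h.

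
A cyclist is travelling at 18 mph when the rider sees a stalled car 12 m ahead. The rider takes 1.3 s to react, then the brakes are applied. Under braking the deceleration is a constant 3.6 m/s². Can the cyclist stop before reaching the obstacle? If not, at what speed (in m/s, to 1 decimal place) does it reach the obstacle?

No — it strikes the obstacle at 7.3 m/s

18 mph × 0.44704 = 8.0467 m/s.
Reaction distance = 8.0467 × 1.3 = 10.461 m.
Braking distance needed to stop: v²/(2a) = 64.749 / 7.200 = 8.993 m, so total needed = 10.461 + 8.993 = 19.454 m > 12 m — it cannot stop.
Distance remaining when braking begins: 12 − 10.461 = 1.539 m.
v² = v₀² − 2a·d = 64.749 − 2 × 3.600 × 1.539 = 53.668 m²/s².
v = √53.668 = 7.326 m/s.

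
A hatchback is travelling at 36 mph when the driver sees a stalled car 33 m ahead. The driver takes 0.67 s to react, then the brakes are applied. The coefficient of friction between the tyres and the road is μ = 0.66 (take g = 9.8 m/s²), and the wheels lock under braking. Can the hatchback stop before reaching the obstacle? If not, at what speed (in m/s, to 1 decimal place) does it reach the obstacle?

36 mph × 0.44704 = 16.0934 m/s.
a = μg = 0.66 × 9.8 = 6.468 m/s².
Reaction distance = 16.0934 × 0.67 = 10.783 m.
Braking distance = v²/(2a) = 258.998 / 12.936 = 20.021 m.
Total stopping distance = 10.783 + 20.021 = 30.804 m, vs 33 m available — it stops with 33 − 30.804 = 2.196 m to spare.

Yes — it stops about 2.2 m short of the obstacle, so it never reaches it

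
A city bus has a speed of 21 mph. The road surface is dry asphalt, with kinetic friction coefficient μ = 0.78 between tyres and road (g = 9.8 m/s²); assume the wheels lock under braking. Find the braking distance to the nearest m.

Braking distance ≈ 6 m

21 mph × 0.44704 = 9.3878 m/s.
a = μg = 0.78 × 9.8 = 7.644 m/s².
Braking distance = v²/(2a) = 9.3878² / (2 × 7.644) = 88.131 / 15.288 = 5.765 m.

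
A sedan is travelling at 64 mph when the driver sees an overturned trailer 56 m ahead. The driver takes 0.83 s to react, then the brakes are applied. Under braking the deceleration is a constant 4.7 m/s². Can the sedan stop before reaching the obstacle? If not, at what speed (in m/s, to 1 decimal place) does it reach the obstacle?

64 mph × 0.44704 = 28.6106 m/s.
Reaction distance = 28.6106 × 0.83 = 23.747 m.
Braking distance needed to stop: v²/(2a) = 818.566 / 9.400 = 87.081 m, so total needed = 23.747 + 87.081 = 110.828 m > 56 m — it cannot stop.
Distance remaining when braking begins: 56 − 23.747 = 32.253 m.
v² = v₀² − 2a·d = 818.566 − 2 × 4.700 × 32.253 = 515.388 m²/s².
v = √515.388 = 22.702 m/s.

No — it strikes the obstacle at 22.7 m/s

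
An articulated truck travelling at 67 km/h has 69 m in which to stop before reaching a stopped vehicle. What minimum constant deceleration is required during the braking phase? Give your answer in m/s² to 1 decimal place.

Required deceleration ≈ 2.5 m/s²

67 km/h ÷ 3.6 = 18.6111 m/s.
v² = 2a·d ⇒ a = v²/(2d) = 18.6111² / (2 × 69.000) = 346.373 / 138.000 = 2.5099 m/s².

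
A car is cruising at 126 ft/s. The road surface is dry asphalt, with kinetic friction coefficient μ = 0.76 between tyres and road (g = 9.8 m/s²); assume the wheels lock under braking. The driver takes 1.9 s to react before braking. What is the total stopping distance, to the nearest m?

126 ft/s × 0.3048 = 38.4048 m/s.
a = μg = 0.76 × 9.8 = 7.448 m/s².
Reaction distance = v·t_r = 38.4048 × 1.9 = 72.969 m.
Braking distance = v²/(2a) = 38.4048² / (2 × 7.448) = 1474.929 / 14.896 = 99.015 m.
Total = 72.969 + 99.015 = 171.984 m.

Total stopping distance ≈ 172 m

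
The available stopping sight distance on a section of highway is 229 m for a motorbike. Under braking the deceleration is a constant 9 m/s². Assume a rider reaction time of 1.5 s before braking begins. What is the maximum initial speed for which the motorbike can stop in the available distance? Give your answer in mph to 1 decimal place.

Maximum speed ≈ 116.6 mph

Stopping distance: v·t_r + v²/(2a) = 229 with t_r = 1.5 s and a = 9.000 m/s².
So v² + 27.000 v − 4122.00 = 0.
Positive root: v = −a·t_r + √((a·t_r)² + 2a·d) = −13.500 + √(182.250 + 4122.00) = 52.1068 m/s.
52.1068 m/s ÷ 0.44704 = 116.560 mph.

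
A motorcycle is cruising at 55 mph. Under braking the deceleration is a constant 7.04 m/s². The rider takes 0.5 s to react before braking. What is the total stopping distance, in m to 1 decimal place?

Total stopping distance ≈ 55.2 m

55 mph × 0.44704 = 24.5872 m/s.
Reaction distance = v·t_r = 24.5872 × 0.5 = 12.294 m.
Braking distance = v²/(2a) = 24.5872² / (2 × 7.040) = 604.530 / 14.080 = 42.935 m.
Total = 12.294 + 42.935 = 55.229 m.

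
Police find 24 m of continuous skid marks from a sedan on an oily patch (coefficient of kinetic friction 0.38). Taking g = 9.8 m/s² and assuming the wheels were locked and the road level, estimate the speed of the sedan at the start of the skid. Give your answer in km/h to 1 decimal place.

Initial speed ≈ 48.1 km/h

Deceleration a = μg = 0.38 × 9.8 = 3.724 m/s².
v = √(2a·d) = √(2 × 3.724 × 24) = √178.752 = 13.3698 m/s.
= 13.3698 × 3.6 = 48.131 km/h.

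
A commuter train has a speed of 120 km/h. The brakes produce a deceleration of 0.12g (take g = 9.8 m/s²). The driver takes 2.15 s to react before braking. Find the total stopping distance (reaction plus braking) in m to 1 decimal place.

120 km/h ÷ 3.6 = 33.3333 m/s.
a = 0.12 × 9.8 = 1.176 m/s².
Reaction distance = v·t_r = 33.3333 × 2.15 = 71.667 m.
Braking distance = v²/(2a) = 33.3333² / (2 × 1.176) = 1111.109 / 2.352 = 472.410 m.
Total = 71.667 + 472.410 = 544.077 m.

Total stopping distance ≈ 544.1 m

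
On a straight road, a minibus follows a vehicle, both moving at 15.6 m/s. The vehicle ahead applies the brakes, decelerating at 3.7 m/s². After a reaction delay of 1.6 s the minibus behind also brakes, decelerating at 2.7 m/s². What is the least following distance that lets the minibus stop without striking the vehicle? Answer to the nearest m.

Minimum gap ≈ 37 m

Leader travels v²/(2a_L) = 243.360 / 7.400 = 32.886 m before stopping.
Follower covers v·t_r = 15.6000 × 1.6 = 24.960 m while reacting, then v²/(2a_F) = 243.360 / 5.400 = 45.067 m while braking, for a total of 24.960 + 45.067 = 70.027 m.
Since a_F ≤ a_L and the follower starts braking later, the follower is never slower than the leader, so the closest approach is when both have stopped.
Minimum gap = 70.027 − 32.886 = 37.141 m.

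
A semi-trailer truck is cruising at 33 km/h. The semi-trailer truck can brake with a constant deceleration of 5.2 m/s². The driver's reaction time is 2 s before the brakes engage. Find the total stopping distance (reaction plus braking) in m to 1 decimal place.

Total stopping distance ≈ 26.4 m

33 km/h ÷ 3.6 = 9.1667 m/s.
Reaction distance = v·t_r = 9.1667 × 2 = 18.333 m.
Braking distance = v²/(2a) = 9.1667² / (2 × 5.200) = 84.028 / 10.400 = 8.080 m.
Total = 18.333 + 8.080 = 26.413 m.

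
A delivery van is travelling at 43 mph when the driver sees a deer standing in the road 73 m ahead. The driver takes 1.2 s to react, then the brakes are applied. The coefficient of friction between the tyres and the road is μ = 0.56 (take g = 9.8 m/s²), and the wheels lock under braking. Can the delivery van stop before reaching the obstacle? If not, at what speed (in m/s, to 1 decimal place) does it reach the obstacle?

Yes — it stops about 16.3 m short of the obstacle, so it never reaches it

43 mph × 0.44704 = 19.2227 m/s.
a = μg = 0.56 × 9.8 = 5.488 m/s².
Reaction distance = 19.2227 × 1.2 = 23.067 m.
Braking distance = v²/(2a) = 369.512 / 10.976 = 33.665 m.
Total stopping distance = 23.067 + 33.665 = 56.732 m, vs 73 m available — it stops with 73 − 56.732 = 16.268 m to spare.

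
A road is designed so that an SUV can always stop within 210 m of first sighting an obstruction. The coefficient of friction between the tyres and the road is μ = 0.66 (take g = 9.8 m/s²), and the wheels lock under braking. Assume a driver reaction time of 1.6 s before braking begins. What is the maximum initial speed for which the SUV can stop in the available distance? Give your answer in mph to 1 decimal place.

a = μg = 0.66 × 9.8 = 6.468 m/s².
Stopping distance: v·t_r + v²/(2a) = 210 with t_r = 1.6 s and a = 6.468 m/s².
So v² + 20.698 v − 2716.56 = 0.
Positive root: v = −a·t_r + √((a·t_r)² + 2a·d) = −10.349 + √(107.102 + 2716.56) = 42.7891 m/s.
42.7891 m/s ÷ 0.44704 = 95.716 mph.

Maximum speed ≈ 95.7 mph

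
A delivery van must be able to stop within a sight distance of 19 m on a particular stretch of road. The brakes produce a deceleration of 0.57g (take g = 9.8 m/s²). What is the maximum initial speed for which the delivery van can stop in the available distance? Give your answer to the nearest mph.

Maximum speed ≈ 33 mph

a = 0.57 × 9.8 = 5.586 m/s².
v²/(2a) = d ⇒ v = √(2 × 5.586 × 19) = √212.27 = 14.5695 m/s.
14.5695 m/s ÷ 0.44704 = 32.591 mph.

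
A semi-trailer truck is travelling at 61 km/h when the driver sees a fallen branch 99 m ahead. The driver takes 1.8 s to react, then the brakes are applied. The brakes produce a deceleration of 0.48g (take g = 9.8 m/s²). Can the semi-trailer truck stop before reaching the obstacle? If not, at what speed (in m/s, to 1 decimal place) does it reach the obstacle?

61 km/h ÷ 3.6 = 16.9444 m/s.
a = 0.48 × 9.8 = 4.704 m/s².
Reaction distance = 16.9444 × 1.8 = 30.500 m.
Braking distance = v²/(2a) = 287.113 / 9.408 = 30.518 m.
Total stopping distance = 30.500 + 30.518 = 61.018 m, vs 99 m available — it stops with 99 − 61.018 = 37.982 m to spare.

Yes — it stops about 38.0 m short of the obstacle, so it never reaches it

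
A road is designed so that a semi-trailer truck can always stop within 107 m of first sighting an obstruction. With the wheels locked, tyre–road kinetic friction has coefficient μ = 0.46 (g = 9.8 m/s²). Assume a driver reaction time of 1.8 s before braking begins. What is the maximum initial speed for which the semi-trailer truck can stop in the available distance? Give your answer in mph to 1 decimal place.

a = μg = 0.46 × 9.8 = 4.508 m/s².
Stopping distance: v·t_r + v²/(2a) = 107 with t_r = 1.8 s and a = 4.508 m/s².
So v² + 16.229 v − 964.71 = 0.
Positive root: v = −a·t_r + √((a·t_r)² + 2a·d) = −8.114 + √(65.837 + 964.71) = 23.9881 m/s.
23.9881 m/s ÷ 0.44704 = 53.660 mph.

Maximum speed ≈ 53.7 mph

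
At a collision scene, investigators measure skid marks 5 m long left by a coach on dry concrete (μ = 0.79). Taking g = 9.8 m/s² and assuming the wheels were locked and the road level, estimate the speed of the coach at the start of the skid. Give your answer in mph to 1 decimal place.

Initial speed ≈ 19.7 mph

Deceleration a = μg = 0.79 × 9.8 = 7.742 m/s².
v = √(2a·d) = √(2 × 7.742 × 5) = √77.420 = 8.7989 m/s.
= 8.7989 ÷ 0.44704 = 19.683 mph.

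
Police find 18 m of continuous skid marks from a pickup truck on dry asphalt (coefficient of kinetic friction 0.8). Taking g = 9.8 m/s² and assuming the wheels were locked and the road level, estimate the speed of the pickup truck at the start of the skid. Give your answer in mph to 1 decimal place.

Initial speed ≈ 37.6 mph

Deceleration a = μg = 0.8 × 9.8 = 7.840 m/s².
v = √(2a·d) = √(2 × 7.840 × 18) = √282.240 = 16.8000 m/s.
= 16.8000 ÷ 0.44704 = 37.581 mph.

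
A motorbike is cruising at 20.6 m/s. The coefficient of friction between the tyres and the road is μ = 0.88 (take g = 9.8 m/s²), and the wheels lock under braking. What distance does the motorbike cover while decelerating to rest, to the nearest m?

Braking distance ≈ 25 m

a = μg = 0.88 × 9.8 = 8.624 m/s².
Braking distance = v²/(2a) = 20.6000² / (2 × 8.624) = 424.360 / 17.248 = 24.603 m.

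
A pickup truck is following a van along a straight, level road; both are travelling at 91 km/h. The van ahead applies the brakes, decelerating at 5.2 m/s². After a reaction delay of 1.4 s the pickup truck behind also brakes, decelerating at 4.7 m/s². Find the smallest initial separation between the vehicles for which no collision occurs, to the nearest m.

Minimum gap ≈ 42 m

91 km/h ÷ 3.6 = 25.2778 m/s.
Leader travels v²/(2a_L) = 638.967 / 10.400 = 61.439 m before stopping.
Follower covers v·t_r = 25.2778 × 1.4 = 35.389 m while reacting, then v²/(2a_F) = 638.967 / 9.400 = 67.975 m while braking, for a total of 35.389 + 67.975 = 103.364 m.
Since a_F ≤ a_L and the follower starts braking later, the follower is never slower than the leader, so the closest approach is when both have stopped.
Minimum gap = 103.364 − 61.439 = 41.925 m.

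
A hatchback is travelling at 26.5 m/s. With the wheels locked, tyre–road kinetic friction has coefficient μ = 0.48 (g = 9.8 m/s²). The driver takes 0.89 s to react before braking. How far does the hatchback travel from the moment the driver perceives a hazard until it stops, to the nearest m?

Total stopping distance ≈ 98 m

a = μg = 0.48 × 9.8 = 4.704 m/s².
Reaction distance = v·t_r = 26.5000 × 0.89 = 23.585 m.
Braking distance = v²/(2a) = 26.5000² / (2 × 4.704) = 702.250 / 9.408 = 74.644 m.
Total = 23.585 + 74.644 = 98.229 m.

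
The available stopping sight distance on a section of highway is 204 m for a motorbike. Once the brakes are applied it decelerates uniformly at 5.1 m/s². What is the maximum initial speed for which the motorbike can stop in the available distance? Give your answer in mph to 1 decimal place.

Maximum speed ≈ 102.0 mph

v²/(2a) = d ⇒ v = √(2 × 5.100 × 204) = √2080.80 = 45.6158 m/s.
45.6158 m/s ÷ 0.44704 = 102.040 mph.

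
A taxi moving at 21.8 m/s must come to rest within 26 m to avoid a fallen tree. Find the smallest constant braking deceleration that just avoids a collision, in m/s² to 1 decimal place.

v² = 2a·d ⇒ a = v²/(2d) = 21.8000² / (2 × 26.000) = 475.240 / 52.000 = 9.1392 m/s².

Required deceleration ≈ 9.1 m/s²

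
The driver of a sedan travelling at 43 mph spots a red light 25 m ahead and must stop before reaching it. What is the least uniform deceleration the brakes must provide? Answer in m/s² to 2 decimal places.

Required deceleration ≈ 7.39 m/s²

43 mph × 0.44704 = 19.2227 m/s.
v² = 2a·d ⇒ a = v²/(2d) = 19.2227² / (2 × 25.000) = 369.512 / 50.000 = 7.3902 m/s².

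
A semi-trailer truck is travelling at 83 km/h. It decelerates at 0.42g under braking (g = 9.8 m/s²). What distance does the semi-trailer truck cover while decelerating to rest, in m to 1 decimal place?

Braking distance ≈ 64.6 m

83 km/h ÷ 3.6 = 23.0556 m/s.
a = 0.42 × 9.8 = 4.116 m/s².
Braking distance = v²/(2a) = 23.0556² / (2 × 4.116) = 531.561 / 8.232 = 64.573 m.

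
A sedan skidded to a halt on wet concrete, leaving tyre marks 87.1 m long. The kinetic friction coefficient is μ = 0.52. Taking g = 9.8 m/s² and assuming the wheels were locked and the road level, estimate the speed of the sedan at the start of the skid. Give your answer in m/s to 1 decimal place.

Deceleration a = μg = 0.52 × 9.8 = 5.096 m/s².
v = √(2a·d) = √(2 × 5.096 × 87.1) = √887.723 = 29.7947 m/s.

Initial speed ≈ 29.8 m/s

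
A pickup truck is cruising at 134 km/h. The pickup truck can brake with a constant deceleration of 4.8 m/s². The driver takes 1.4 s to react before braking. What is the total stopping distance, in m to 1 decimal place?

Total stopping distance ≈ 196.4 m

134 km/h ÷ 3.6 = 37.2222 m/s.
Reaction distance = v·t_r = 37.2222 × 1.4 = 52.111 m.
Braking distance = v²/(2a) = 37.2222² / (2 × 4.800) = 1385.492 / 9.600 = 144.322 m.
Total = 52.111 + 144.322 = 196.433 m.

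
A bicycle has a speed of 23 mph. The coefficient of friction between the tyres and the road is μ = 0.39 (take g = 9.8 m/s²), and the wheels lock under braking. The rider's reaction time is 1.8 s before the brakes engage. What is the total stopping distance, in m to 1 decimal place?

Total stopping distance ≈ 32.3 m

23 mph × 0.44704 = 10.2819 m/s.
a = μg = 0.39 × 9.8 = 3.822 m/s².
Reaction distance = v·t_r = 10.2819 × 1.8 = 18.507 m.
Braking distance = v²/(2a) = 10.2819² / (2 × 3.822) = 105.717 / 7.644 = 13.830 m.
Total = 18.507 + 13.830 = 32.337 m.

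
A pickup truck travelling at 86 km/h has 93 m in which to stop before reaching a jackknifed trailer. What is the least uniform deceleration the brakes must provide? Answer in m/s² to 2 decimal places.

86 km/h ÷ 3.6 = 23.8889 m/s.
v² = 2a·d ⇒ a = v²/(2d) = 23.8889² / (2 × 93.000) = 570.680 / 186.000 = 3.0682 m/s².

Required deceleration ≈ 3.07 m/s²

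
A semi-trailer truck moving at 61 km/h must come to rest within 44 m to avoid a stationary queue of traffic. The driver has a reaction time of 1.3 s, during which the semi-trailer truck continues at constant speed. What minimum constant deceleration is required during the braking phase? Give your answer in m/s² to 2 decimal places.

Required deceleration ≈ 6.53 m/s²

61 km/h ÷ 3.6 = 16.9444 m/s.
Distance covered during reaction = 16.9444 × 1.3 = 22.028 m.
Distance available for braking: 44 − 22.028 = 21.972 m.
v² = 2a·d ⇒ a = v²/(2d) = 16.9444² / (2 × 21.972) = 287.113 / 43.944 = 6.5336 m/s².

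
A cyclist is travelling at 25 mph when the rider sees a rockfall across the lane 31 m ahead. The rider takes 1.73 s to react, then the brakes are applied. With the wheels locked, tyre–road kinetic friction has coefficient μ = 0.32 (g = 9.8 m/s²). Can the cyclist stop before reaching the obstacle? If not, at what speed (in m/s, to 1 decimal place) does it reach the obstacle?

25 mph × 0.44704 = 11.1760 m/s.
a = μg = 0.32 × 9.8 = 3.136 m/s².
Reaction distance = 11.1760 × 1.73 = 19.334 m.
Braking distance needed to stop: v²/(2a) = 124.903 / 6.272 = 19.914 m, so total needed = 19.334 + 19.914 = 39.248 m > 31 m — it cannot stop.
Distance remaining when braking begins: 31 − 19.334 = 11.666 m.
v² = v₀² − 2a·d = 124.903 − 2 × 3.136 × 11.666 = 51.734 m²/s².
v = √51.734 = 7.193 m/s.

No — it strikes the obstacle at 7.2 m/s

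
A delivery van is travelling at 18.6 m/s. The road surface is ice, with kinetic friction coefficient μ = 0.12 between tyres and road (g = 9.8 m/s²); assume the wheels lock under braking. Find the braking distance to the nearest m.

Braking distance ≈ 147 m

a = μg = 0.12 × 9.8 = 1.176 m/s².
Braking distance = v²/(2a) = 18.6000² / (2 × 1.176) = 345.960 / 2.352 = 147.092 m.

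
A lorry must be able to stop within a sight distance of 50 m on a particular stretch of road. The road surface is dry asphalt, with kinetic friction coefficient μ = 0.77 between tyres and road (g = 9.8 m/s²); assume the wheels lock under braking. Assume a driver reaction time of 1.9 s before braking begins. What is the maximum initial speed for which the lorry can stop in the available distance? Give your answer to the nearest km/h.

Maximum speed ≈ 60 km/h

a = μg = 0.77 × 9.8 = 7.546 m/s².
Stopping distance: v·t_r + v²/(2a) = 50 with t_r = 1.9 s and a = 7.546 m/s².
So v² + 28.675 v − 754.60 = 0.
Positive root: v = −a·t_r + √((a·t_r)² + 2a·d) = −14.337 + √(205.550 + 754.60) = 16.6493 m/s.
16.6493 m/s × 3.6 = 59.937 km/h.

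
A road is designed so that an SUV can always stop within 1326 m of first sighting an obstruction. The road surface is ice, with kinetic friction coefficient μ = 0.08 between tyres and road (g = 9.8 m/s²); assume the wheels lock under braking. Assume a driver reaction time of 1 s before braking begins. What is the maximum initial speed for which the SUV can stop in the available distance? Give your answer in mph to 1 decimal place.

a = μg = 0.08 × 9.8 = 0.784 m/s².
Stopping distance: v·t_r + v²/(2a) = 1326 with t_r = 1 s and a = 0.784 m/s².
So v² + 1.568 v − 2079.17 = 0.
Positive root: v = −a·t_r + √((a·t_r)² + 2a·d) = −0.784 + √(0.615 + 2079.17) = 44.8207 m/s.
44.8207 m/s ÷ 0.44704 = 100.261 mph.

Maximum speed ≈ 100.3 mph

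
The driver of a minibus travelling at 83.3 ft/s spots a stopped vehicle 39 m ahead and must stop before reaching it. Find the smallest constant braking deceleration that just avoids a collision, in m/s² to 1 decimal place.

83.3 ft/s × 0.3048 = 25.3898 m/s.
v² = 2a·d ⇒ a = v²/(2d) = 25.3898² / (2 × 39.000) = 644.642 / 78.000 = 8.2646 m/s².

Required deceleration ≈ 8.3 m/s²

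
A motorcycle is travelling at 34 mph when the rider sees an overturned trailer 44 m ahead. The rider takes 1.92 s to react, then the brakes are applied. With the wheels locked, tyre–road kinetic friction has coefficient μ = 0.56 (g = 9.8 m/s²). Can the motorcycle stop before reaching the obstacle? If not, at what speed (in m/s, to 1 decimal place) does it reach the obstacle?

34 mph × 0.44704 = 15.1994 m/s.
a = μg = 0.56 × 9.8 = 5.488 m/s².
Reaction distance = 15.1994 × 1.92 = 29.183 m.
Braking distance needed to stop: v²/(2a) = 231.022 / 10.976 = 21.048 m, so total needed = 29.183 + 21.048 = 50.231 m > 44 m — it cannot stop.
Distance remaining when braking begins: 44 − 29.183 = 14.817 m.
v² = v₀² − 2a·d = 231.022 − 2 × 5.488 × 14.817 = 68.391 m²/s².
v = √68.391 = 8.270 m/s.

No — it strikes the obstacle at 8.3 m/s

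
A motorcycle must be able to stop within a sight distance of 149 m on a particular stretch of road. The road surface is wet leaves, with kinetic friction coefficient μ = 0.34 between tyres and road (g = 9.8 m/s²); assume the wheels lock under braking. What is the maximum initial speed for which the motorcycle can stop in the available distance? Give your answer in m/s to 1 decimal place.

a = μg = 0.34 × 9.8 = 3.332 m/s².
v²/(2a) = d ⇒ v = √(2 × 3.332 × 149) = √992.94 = 31.5110 m/s.

Maximum speed ≈ 31.5 m/s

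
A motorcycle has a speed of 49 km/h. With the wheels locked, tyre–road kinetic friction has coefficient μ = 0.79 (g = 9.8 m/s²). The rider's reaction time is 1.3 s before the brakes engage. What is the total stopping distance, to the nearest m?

Total stopping distance ≈ 30 m

49 km/h ÷ 3.6 = 13.6111 m/s.
a = μg = 0.79 × 9.8 = 7.742 m/s².
Reaction distance = v·t_r = 13.6111 × 1.3 = 17.694 m.
Braking distance = v²/(2a) = 13.6111² / (2 × 7.742) = 185.262 / 15.484 = 11.965 m.
Total = 17.694 + 11.965 = 29.659 m.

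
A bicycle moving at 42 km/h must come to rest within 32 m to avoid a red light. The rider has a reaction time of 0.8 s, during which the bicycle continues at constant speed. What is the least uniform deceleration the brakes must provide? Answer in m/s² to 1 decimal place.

Required deceleration ≈ 3.0 m/s²

42 km/h ÷ 3.6 = 11.6667 m/s.
Distance covered during reaction = 11.6667 × 0.8 = 9.333 m.
Distance available for braking: 32 − 9.333 = 22.667 m.
v² = 2a·d ⇒ a = v²/(2d) = 11.6667² / (2 × 22.667) = 136.112 / 45.334 = 3.0024 m/s².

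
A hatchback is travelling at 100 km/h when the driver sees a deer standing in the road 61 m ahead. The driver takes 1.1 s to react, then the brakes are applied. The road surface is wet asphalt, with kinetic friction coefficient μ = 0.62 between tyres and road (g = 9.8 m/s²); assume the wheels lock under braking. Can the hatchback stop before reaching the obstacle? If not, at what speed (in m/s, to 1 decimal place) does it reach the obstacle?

100 km/h ÷ 3.6 = 27.7778 m/s.
a = μg = 0.62 × 9.8 = 6.076 m/s².
Reaction distance = 27.7778 × 1.1 = 30.556 m.
Braking distance needed to stop: v²/(2a) = 771.606 / 12.152 = 63.496 m, so total needed = 30.556 + 63.496 = 94.052 m > 61 m — it cannot stop.
Distance remaining when braking begins: 61 − 30.556 = 30.444 m.
v² = v₀² − 2a·d = 771.606 − 2 × 6.076 × 30.444 = 401.651 m²/s².
v = √401.651 = 20.041 m/s.

No — it strikes the obstacle at 20.0 m/s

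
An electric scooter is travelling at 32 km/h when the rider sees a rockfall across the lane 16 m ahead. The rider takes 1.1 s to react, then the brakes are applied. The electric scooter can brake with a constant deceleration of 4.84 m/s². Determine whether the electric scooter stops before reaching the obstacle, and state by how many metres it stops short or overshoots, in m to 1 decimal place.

No — it overshoots by 1.9 m

32 km/h ÷ 3.6 = 8.8889 m/s.
Reaction distance = 8.8889 × 1.1 = 9.778 m.
Braking distance = v²/(2a) = 79.013 / 9.680 = 8.163 m.
Total stopping distance = 9.778 + 8.163 = 17.941 m, vs 16 m available — it cannot stop in time and overshoots by 17.941 − 16 = 1.941 m.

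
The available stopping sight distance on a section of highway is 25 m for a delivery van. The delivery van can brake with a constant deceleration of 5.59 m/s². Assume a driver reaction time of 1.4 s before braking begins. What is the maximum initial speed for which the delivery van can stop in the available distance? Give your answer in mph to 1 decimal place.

Maximum speed ≈ 23.8 mph

Stopping distance: v·t_r + v²/(2a) = 25 with t_r = 1.4 s and a = 5.590 m/s².
So v² + 15.652 v − 279.50 = 0.
Positive root: v = −a·t_r + √((a·t_r)² + 2a·d) = −7.826 + √(61.246 + 279.50) = 10.6333 m/s.
10.6333 m/s ÷ 0.44704 = 23.786 mph.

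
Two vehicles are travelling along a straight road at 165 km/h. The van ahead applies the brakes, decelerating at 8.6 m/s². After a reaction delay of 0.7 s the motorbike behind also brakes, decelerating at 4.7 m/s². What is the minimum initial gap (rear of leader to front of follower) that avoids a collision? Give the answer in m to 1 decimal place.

165 km/h ÷ 3.6 = 45.8333 m/s.
Leader travels v²/(2a_L) = 2100.691 / 17.200 = 122.133 m before stopping.
Follower covers v·t_r = 45.8333 × 0.7 = 32.083 m while reacting, then v²/(2a_F) = 2100.691 / 9.400 = 223.478 m while braking, for a total of 32.083 + 223.478 = 255.561 m.
Since a_F ≤ a_L and the follower starts braking later, the follower is never slower than the leader, so the closest approach is when both have stopped.
Minimum gap = 255.561 − 122.133 = 133.428 m.

Minimum gap ≈ 133.4 m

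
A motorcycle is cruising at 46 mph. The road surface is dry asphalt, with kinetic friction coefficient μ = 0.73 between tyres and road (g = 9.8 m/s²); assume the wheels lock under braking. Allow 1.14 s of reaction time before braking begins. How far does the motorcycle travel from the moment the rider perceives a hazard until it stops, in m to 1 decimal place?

Total stopping distance ≈ 53.0 m

46 mph × 0.44704 = 20.5638 m/s.
a = μg = 0.73 × 9.8 = 7.154 m/s².
Reaction distance = v·t_r = 20.5638 × 1.14 = 23.443 m.
Braking distance = v²/(2a) = 20.5638² / (2 × 7.154) = 422.870 / 14.308 = 29.555 m.
Total = 23.443 + 29.555 = 52.998 m.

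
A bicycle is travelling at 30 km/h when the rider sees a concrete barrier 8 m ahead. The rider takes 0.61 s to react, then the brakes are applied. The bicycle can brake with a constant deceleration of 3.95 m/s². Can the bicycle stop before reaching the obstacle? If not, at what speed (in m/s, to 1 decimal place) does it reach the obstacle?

No — it strikes the obstacle at 6.8 m/s

30 km/h ÷ 3.6 = 8.3333 m/s.
Reaction distance = 8.3333 × 0.61 = 5.083 m.
Braking distance needed to stop: v²/(2a) = 69.444 / 7.900 = 8.790 m, so total needed = 5.083 + 8.790 = 13.873 m > 8 m — it cannot stop.
Distance remaining when braking begins: 8 − 5.083 = 2.917 m.
v² = v₀² − 2a·d = 69.444 − 2 × 3.950 × 2.917 = 46.400 m²/s².
v = √46.400 = 6.812 m/s.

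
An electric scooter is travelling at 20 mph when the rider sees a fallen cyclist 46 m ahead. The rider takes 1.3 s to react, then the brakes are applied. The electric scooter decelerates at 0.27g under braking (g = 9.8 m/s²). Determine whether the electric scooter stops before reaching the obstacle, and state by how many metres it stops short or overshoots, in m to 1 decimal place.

20 mph × 0.44704 = 8.9408 m/s.
a = 0.27 × 9.8 = 2.646 m/s².
Reaction distance = 8.9408 × 1.3 = 11.623 m.
Braking distance = v²/(2a) = 79.938 / 5.292 = 15.105 m.
Total stopping distance = 11.623 + 15.105 = 26.728 m, vs 46 m available — it stops with 46 − 26.728 = 19.272 m to spare.

Yes — it stops 19.3 m short of the obstacle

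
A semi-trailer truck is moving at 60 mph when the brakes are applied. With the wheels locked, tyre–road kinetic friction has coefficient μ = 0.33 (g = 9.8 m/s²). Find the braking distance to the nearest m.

60 mph × 0.44704 = 26.8224 m/s.
a = μg = 0.33 × 9.8 = 3.234 m/s².
Braking distance = v²/(2a) = 26.8224² / (2 × 3.234) = 719.441 / 6.468 = 111.231 m.

Braking distance ≈ 111 m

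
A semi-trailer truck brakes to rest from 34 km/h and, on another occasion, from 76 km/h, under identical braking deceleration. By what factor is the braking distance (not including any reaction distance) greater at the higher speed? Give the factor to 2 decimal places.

Factor ≈ 5.00

Braking distance d = v²/(2a), so with a fixed, d ∝ v².
Factor = (76/34)² = 2.2353² = 4.9966.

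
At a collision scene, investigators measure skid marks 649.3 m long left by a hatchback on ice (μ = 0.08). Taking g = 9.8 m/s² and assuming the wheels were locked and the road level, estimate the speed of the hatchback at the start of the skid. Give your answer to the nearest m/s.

Initial speed ≈ 32 m/s

Deceleration a = μg = 0.08 × 9.8 = 0.784 m/s².
v = √(2a·d) = √(2 × 0.784 × 649.3) = √1018.102 = 31.9077 m/s.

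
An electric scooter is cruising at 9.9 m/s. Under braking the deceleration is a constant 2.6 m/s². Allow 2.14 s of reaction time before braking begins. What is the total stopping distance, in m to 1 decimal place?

Reaction distance = v·t_r = 9.9000 × 2.14 = 21.186 m.
Braking distance = v²/(2a) = 9.9000² / (2 × 2.600) = 98.010 / 5.200 = 18.848 m.
Total = 21.186 + 18.848 = 40.034 m.

Total stopping distance ≈ 40.0 m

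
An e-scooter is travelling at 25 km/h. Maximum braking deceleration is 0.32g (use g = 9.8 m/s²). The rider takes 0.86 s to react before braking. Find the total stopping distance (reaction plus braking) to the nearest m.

25 km/h ÷ 3.6 = 6.9444 m/s.
a = 0.32 × 9.8 = 3.136 m/s².
Reaction distance = v·t_r = 6.9444 × 0.86 = 5.972 m.
Braking distance = v²/(2a) = 6.9444² / (2 × 3.136) = 48.225 / 6.272 = 7.689 m.
Total = 5.972 + 7.689 = 13.661 m.

Total stopping distance ≈ 14 m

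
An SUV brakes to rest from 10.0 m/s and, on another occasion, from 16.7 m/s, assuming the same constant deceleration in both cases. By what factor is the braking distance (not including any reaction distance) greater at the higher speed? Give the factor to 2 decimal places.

Braking distance d = v²/(2a), so with a fixed, d ∝ v².
Factor = (16.7/10.0)² = 1.6700² = 2.7889.

Factor ≈ 2.79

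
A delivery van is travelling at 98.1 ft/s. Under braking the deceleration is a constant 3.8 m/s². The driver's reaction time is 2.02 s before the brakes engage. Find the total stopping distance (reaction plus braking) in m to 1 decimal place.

Total stopping distance ≈ 178.0 m

98.1 ft/s × 0.3048 = 29.9009 m/s.
Reaction distance = v·t_r = 29.9009 × 2.02 = 60.400 m.
Braking distance = v²/(2a) = 29.9009² / (2 × 3.800) = 894.064 / 7.600 = 117.640 m.
Total = 60.400 + 117.640 = 178.040 m.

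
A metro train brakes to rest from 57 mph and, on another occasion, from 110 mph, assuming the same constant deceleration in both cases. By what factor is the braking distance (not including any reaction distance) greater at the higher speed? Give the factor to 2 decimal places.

Braking distance d = v²/(2a), so with a fixed, d ∝ v².
Factor = (110/57)² = 1.9298² = 3.7241.

Factor ≈ 3.72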